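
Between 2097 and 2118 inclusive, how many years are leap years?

Years divisible by 4 in [2097, 2118]: 2100, 2104, 2108, 2112, 2116.
Of these, 2100 is divisible by 100 but not 400, so not leap.
Leap years: 5 − 1 = 4.

4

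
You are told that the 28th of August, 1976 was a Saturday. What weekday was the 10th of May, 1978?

Wednesday

Day-of-year of August 28, 1976: 241.
Day-of-year of May 10, 1978: 130.
1976 has 366 days, so 366 − 241 = 125 days remain in 1976.
Full years: 1977: 365. Sum = 365.
Total: 125 + 365 + 130 = 620 days.
620 mod 7 = 4, so 4 days after Saturday is Wednesday.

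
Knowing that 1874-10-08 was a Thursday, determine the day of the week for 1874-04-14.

Count forward from the earlier date (April 14, 1874) to the later (October 8, 1874):
April 1874: 30 − 14 = 16 days remain.
Then May (31), June (30), July (31), August (31), September (30): 31 + 30 + 31 + 31 + 30 = 153 days.
October 1–8, 1874: 8 days.
Total: 16 + 153 + 8 = 177 days.
177 mod 7 = 2, so 2 days before Thursday is Tuesday.

Tuesday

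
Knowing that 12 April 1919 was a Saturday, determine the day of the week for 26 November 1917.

Count forward from the earlier date (November 26, 1917) to the later (April 12, 1919):
November 1917: 30 − 26 = 4 days remain.
Then 16 full months totalling 486 days.
April 1–12, 1919: 12 days.
Total: 4 + 486 + 12 = 502 days.
502 mod 7 = 5, so 5 days before Saturday is Monday.

Monday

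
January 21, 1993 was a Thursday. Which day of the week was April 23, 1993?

Friday

January 1993: 31 − 21 = 10 days remain.
Then February 1993 (28), March (31): 28 + 31 = 59 days.
April 1–23, 1993: 23 days.
Total: 10 + 59 + 23 = 92 days.
92 mod 7 = 1, so 1 day after Thursday is Friday.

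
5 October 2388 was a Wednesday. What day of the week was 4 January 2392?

Saturday

October 5, 2388 → October 5, 2389: 365 days.
October 5, 2389 → October 5, 2390: 365 days.
October 5, 2390 → October 5, 2391: 365 days.
October 2391: 31 − 5 = 26 days remain.
Then November (30), December (31): 30 + 31 = 61 days.
January 1–4, 2392: 4 days.
Residual: 91 days.
Total: 1186 days.
1186 mod 7 = 3, so 3 days after Wednesday is Saturday.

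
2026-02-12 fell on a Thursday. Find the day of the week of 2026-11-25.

February 2026: 28 − 12 = 16 days remain (2026 is not a leap year, so February has 28 days).
Then March (31), April (30), May (31), June (30), July (31), August (31), September (30), October (31): 31 + 30 + 31 + 30 + 31 + 31 + 30 + 31 = 245 days.
November 1–25, 2026: 25 days.
Total: 16 + 245 + 25 = 286 days.
286 mod 7 = 6, so 6 days after Thursday is Wednesday.

Wednesday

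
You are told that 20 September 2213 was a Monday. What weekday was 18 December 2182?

Wednesday

Count forward from the earlier date (December 18, 2182) to the later (September 20, 2213):
Day-of-year of December 18, 2182: 352.
Day-of-year of September 20, 2213: 263.
2182 has 365 days, so 365 − 352 = 13 days remain in 2182.
Full years 2183–2212: 23 common + 7 leap = 23×365 + 7×366 = 10957 days.
Total: 13 + 10957 + 263 = 11233 days.
11233 mod 7 = 5, so 5 days before Monday is Wednesday.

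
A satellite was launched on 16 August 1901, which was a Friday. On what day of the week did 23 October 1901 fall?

Wednesday

August 1901: 31 − 16 = 15 days remain.
Then September (30): 30 days.
October 1–23, 1901: 23 days.
Total: 15 + 30 + 23 = 68 days.
68 mod 7 = 5, so 5 days after Friday is Wednesday.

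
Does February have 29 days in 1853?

No

1853 is not a leap year.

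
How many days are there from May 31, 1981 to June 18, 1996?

5497

From May 31, 1981 to May 31, 1996: 15 years, of which 4 contain a Feb 29 — 11×365 + 4×366 = 5479 days.
May 1996: 31 − 31 = 0 days remain.
June 1–18, 1996: 18 days.
Residual: 18 days.
Total: 5497 days.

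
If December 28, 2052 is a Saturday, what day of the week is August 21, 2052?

Wednesday

Count forward from the earlier date (August 21, 2052) to the later (December 28, 2052):
August 2052: 31 − 21 = 10 days remain.
Then September (30), October (31), November (30): 30 + 31 + 30 = 91 days.
December 1–28, 2052: 28 days.
Total: 10 + 91 + 28 = 129 days.
129 mod 7 = 3, so 3 days before Saturday is Wednesday.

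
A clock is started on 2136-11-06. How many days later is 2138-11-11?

November 2136: 30 − 6 = 24 days remain.
Then 23 full months totalling 700 days.
November 1–11, 2138: 11 days.
Total: 24 + 700 + 11 = 735 days.

735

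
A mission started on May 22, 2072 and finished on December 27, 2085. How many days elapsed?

From May 22, 2072 to May 22, 2085: 13 years, of which 3 contain a Feb 29 — 10×365 + 3×366 = 4748 days.
May 2085: 31 − 22 = 9 days remain.
Then June (30), July (31), August (31), September (30), October (31), November (30): 30 + 31 + 31 + 30 + 31 + 30 = 183 days.
December 1–27, 2085: 27 days.
Residual: 219 days.
Total: 4967 days.

4967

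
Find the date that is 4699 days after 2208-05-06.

2221-03-18

Count 4699 days after May 6, 2208:
From May 6, 2208 to May 6, 2220: 12 years, of which 3 contain a Feb 29 — 9×365 + 3×366 = 4383 days.
May 2220: 31 − 6 = 25 days remain.
Then 9 full months totalling 273 days.
March 1–18, 2221: 18 days.
Residual: 316 days.
Total: 4699 days.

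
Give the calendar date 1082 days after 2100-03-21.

2103-03-08

Count 1082 days after March 21, 2100:
Day-of-year of March 21, 2100: 80.
Day-of-year of March 8, 2103: 67.
2100 has 365 days, so 365 − 80 = 285 days remain in 2100.
Full years: 2101: 365; 2102: 365. Sum = 730.
Total: 285 + 730 + 67 = 1082 days.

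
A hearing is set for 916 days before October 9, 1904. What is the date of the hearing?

April 7, 1902

Count 916 days before October 9, 1904:
April 7, 1902 → April 7, 1903: 365 days.
April 7, 1903 → April 7, 1904: 366 days (1904 is a leap year).
April 1904: 30 − 7 = 23 days remain.
Then May (31), June (30), July (31), August (31), September (30): 31 + 30 + 31 + 31 + 30 = 153 days.
October 1–9, 1904: 9 days.
Residual: 185 days.
Total: 916 days.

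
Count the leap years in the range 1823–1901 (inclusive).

19

Years divisible by 4: 1824, 1828, …, 1900 — 20 in all.
Of these, 1900 is divisible by 100 but not 400, so not leap.
Leap years: 20 − 1 = 19.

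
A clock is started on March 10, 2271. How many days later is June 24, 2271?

106

March 2271: 31 − 10 = 21 days remain.
Then April (30), May (31): 30 + 31 = 61 days.
June 1–24, 2271: 24 days.
Total: 21 + 61 + 24 = 106 days.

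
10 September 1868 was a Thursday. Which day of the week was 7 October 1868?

Wednesday

September 1868: 30 − 10 = 20 days remain.
October 1–7, 1868: 7 days.
Total: 20 + 7 = 27 days.
27 mod 7 = 6, so 6 days after Thursday is Wednesday.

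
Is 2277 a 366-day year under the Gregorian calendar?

2277 is not a leap year.

No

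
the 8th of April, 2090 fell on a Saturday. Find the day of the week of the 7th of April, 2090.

Friday

Count forward from the earlier date (April 7, 2090) to the later (April 8, 2090):
Within April 2090: 8 − 7 = 1 day.
1 mod 7 = 1, so 1 day before Saturday is Friday.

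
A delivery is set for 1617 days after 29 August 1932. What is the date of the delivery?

1 February 1937

Count 1617 days after August 29, 1932:
August 29, 1932 → August 29, 1933: 365 days.
August 29, 1933 → August 29, 1934: 365 days.
August 29, 1934 → August 29, 1935: 365 days.
August 29, 1935 → August 29, 1936: 366 days (1936 is a leap year).
August 1936: 31 − 29 = 2 days remain.
Then September (30), October (31), November (30), December (31), January (31): 30 + 31 + 30 + 31 + 31 = 153 days.
February 1, 1937: 1 day (1937 is not a leap year).
Residual: 156 days.
Total: 1617 days.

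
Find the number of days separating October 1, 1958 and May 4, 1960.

581

October 1958: 31 − 1 = 30 days remain.
Then 18 full months totalling 547 days.
May 1–4, 1960: 4 days.
Total: 30 + 547 + 4 = 581 days.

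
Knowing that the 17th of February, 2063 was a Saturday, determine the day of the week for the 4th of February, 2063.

Sunday

Count forward from the earlier date (February 4, 2063) to the later (February 17, 2063):
Within February 2063: 17 − 4 = 13 days.
13 mod 7 = 6, so 6 days before Saturday is Sunday.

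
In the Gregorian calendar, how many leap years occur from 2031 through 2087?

Years divisible by 4: 2032, 2036, …, 2084 — 14 in all.
No century exceptions apply. Count: 14.

14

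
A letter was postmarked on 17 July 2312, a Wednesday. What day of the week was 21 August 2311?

Count forward from the earlier date (August 21, 2311) to the later (July 17, 2312):
August 2311: 31 − 21 = 10 days remain.
Then 10 full months totalling 304 days.
July 1–17, 2312: 17 days.
Residual: 331 days.
Total: 331 days.
331 mod 7 = 2, so 2 days before Wednesday is Monday.

Monday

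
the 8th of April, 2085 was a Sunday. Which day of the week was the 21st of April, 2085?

Within April 2085: 21 − 8 = 13 days.
13 mod 7 = 6, so 6 days after Sunday is Saturday.

Saturday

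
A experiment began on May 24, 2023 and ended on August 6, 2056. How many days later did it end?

From May 24, 2023 to May 24, 2056: 33 years, of which 9 contain a Feb 29 — 24×365 + 9×366 = 12054 days.
May 2056: 31 − 24 = 7 days remain.
Then June (30), July (31): 30 + 31 = 61 days.
August 1–6, 2056: 6 days.
Residual: 74 days.
Total: 12128 days.

12128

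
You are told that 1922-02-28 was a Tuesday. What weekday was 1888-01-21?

Count forward from the earlier date (January 21, 1888) to the later (February 28, 1922):
From January 21, 1888 to January 21, 1922: 34 years, of which 8 contain a Feb 29 — 26×365 + 8×366 = 12418 days.
(1900 is not a leap year (divisible by 100 but not 400).)
January 1922: 31 − 21 = 10 days remain.
February 1–28, 1922: 28 days (1922 is not a leap year).
Residual: 38 days.
Total: 12456 days.
12456 mod 7 = 3, so 3 days before Tuesday is Saturday.

Saturday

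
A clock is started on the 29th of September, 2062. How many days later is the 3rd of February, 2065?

Day-of-year of September 29, 2062: 272.
Day-of-year of February 3, 2065: 34.
2062 has 365 days, so 365 − 272 = 93 days remain in 2062.
Full years: 2063: 365; 2064: 366. Sum = 731.
Total: 93 + 731 + 34 = 858 days.

858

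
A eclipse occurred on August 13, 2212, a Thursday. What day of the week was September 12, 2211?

Count forward from the earlier date (September 12, 2211) to the later (August 13, 2212):
September 2211: 30 − 12 = 18 days remain.
Then 10 full months totalling 305 days.
August 1–13, 2212: 13 days.
Total: 18 + 305 + 13 = 336 days.
336 is a multiple of 7, so September 12, 2211 falls on the same weekday: Thursday.

Thursday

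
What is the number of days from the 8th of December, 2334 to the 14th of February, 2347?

From December 8, 2334 to December 8, 2346: 12 years, of which 3 contain a Feb 29 — 9×365 + 3×366 = 4383 days.
December 2346: 31 − 8 = 23 days remain.
Then January (31): 31 days.
February 1–14, 2347: 14 days (2347 is not a leap year).
Residual: 68 days.
Total: 4451 days.

4451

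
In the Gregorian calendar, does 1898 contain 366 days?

1898 is not a leap year.

No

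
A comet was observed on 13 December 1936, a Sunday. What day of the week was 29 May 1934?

Count forward from the earlier date (May 29, 1934) to the later (December 13, 1936):
May 29, 1934 → May 29, 1935: 365 days.
May 29, 1935 → May 29, 1936: 366 days (1936 is a leap year).
May 1936: 31 − 29 = 2 days remain.
Then June (30), July (31), August (31), September (30), October (31), November (30): 30 + 31 + 31 + 30 + 31 + 30 = 183 days.
December 1–13, 1936: 13 days.
Residual: 198 days.
Total: 929 days.
929 mod 7 = 5, so 5 days before Sunday is Tuesday.

Tuesday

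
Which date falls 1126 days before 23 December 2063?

22 November 2060

Count 1126 days before December 23, 2063:
Day-of-year of November 22, 2060: 327.
Day-of-year of December 23, 2063: 357.
2060 has 366 days, so 366 − 327 = 39 days remain in 2060.
Full years: 2061: 365; 2062: 365. Sum = 730.
Total: 39 + 730 + 357 = 1126 days.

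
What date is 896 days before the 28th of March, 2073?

the 14th of October, 2070

Count 896 days before March 28, 2073:
October 14, 2070 → October 14, 2071: 365 days.
October 14, 2071 → October 14, 2072: 366 days (2072 is a leap year).
October 2072: 31 − 14 = 17 days remain.
Then November (30), December (31), January (31), February 2073 (28): 30 + 31 + 31 + 28 = 120 days.
March 1–28, 2073: 28 days.
Residual: 165 days.
Total: 896 days.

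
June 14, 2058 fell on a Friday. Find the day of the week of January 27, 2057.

Count forward from the earlier date (January 27, 2057) to the later (June 14, 2058):
January 2057: 31 − 27 = 4 days remain.
Then 16 full months totalling 485 days.
June 1–14, 2058: 14 days.
Total: 4 + 485 + 14 = 503 days.
503 mod 7 = 6, so 6 days before Friday is Saturday.

Saturday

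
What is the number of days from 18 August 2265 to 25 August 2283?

Day-of-year of August 18, 2265: 230.
Day-of-year of August 25, 2283: 237.
2265 has 365 days, so 365 − 230 = 135 days remain in 2265.
Full years 2266–2282: 13 common + 4 leap = 13×365 + 4×366 = 6209 days.
Total: 135 + 6209 + 237 = 6581 days.

6581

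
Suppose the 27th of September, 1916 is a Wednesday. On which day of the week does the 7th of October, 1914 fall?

Count forward from the earlier date (October 7, 1914) to the later (September 27, 1916):
Day-of-year of October 7, 1914: 280.
Day-of-year of September 27, 1916: 271.
1914 has 365 days, so 365 − 280 = 85 days remain in 1914.
Full years: 1915: 365. Sum = 365.
Total: 85 + 365 + 271 = 721 days.
721 is a multiple of 7, so the 7th of October, 1914 falls on the same weekday: Wednesday.

Wednesday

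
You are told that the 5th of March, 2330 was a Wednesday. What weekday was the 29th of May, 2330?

March 2330: 31 − 5 = 26 days remain.
Then April (30): 30 days.
May 1–29, 2330: 29 days.
Total: 26 + 30 + 29 = 85 days.
85 mod 7 = 1, so 1 day after Wednesday is Thursday.

Thursday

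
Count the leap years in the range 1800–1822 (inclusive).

5

Years divisible by 4 in [1800, 1822]: 1800, 1804, 1808, 1812, 1816, 1820.
Of these, 1800 is divisible by 100 but not 400, so not leap.
Leap years: 6 − 1 = 5.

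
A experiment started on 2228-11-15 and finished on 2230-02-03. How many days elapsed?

Day-of-year of November 15, 2228: 320.
Day-of-year of February 3, 2230: 34.
2228 has 366 days, so 366 − 320 = 46 days remain in 2228.
Full years: 2229: 365. Sum = 365.
Total: 46 + 365 + 34 = 445 days.

445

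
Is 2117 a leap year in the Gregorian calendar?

No

2117 is not a leap year.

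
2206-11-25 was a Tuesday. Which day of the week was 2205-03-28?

Count forward from the earlier date (March 28, 2205) to the later (November 25, 2206):
Day-of-year of March 28, 2205: 87.
Day-of-year of November 25, 2206: 329.
2205 has 365 days, so 365 − 87 = 278 days remain in 2205.
Total: 278 + 329 = 607 days.
607 mod 7 = 5, so 5 days before Tuesday is Thursday.

Thursday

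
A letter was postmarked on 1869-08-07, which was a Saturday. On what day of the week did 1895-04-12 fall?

Friday

Day-of-year of August 7, 1869: 219.
Day-of-year of April 12, 1895: 102.
1869 has 365 days, so 365 − 219 = 146 days remain in 1869.
Full years 1870–1894: 19 common + 6 leap = 19×365 + 6×366 = 9131 days.
Total: 146 + 9131 + 102 = 9379 days.
9379 mod 7 = 6, so 6 days after Saturday is Friday.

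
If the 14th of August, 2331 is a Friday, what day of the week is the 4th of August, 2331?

Tuesday

Count forward from the earlier date (August 4, 2331) to the later (August 14, 2331):
Within August 2331: 14 − 4 = 10 days.
10 mod 7 = 3, so 3 days before Friday is Tuesday.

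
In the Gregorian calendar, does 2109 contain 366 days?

2109 is not a leap year.

No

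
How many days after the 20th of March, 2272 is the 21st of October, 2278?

2406

Day-of-year of March 20, 2272: 80.
Day-of-year of October 21, 2278: 294.
2272 has 366 days, so 366 − 80 = 286 days remain in 2272.
Full years: 2273: 365; 2274: 365; 2275: 365; 2276: 366; 2277: 365. Sum = 1826.
Total: 286 + 1826 + 294 = 2406 days.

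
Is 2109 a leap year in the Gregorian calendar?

2109 is not a leap year.

No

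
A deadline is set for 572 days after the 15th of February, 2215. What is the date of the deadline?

the 9th of September, 2216

Count 572 days after February 15, 2215:
February 2215: 28 − 15 = 13 days remain (2215 is not a leap year, so February has 28 days).
Then 18 full months totalling 550 days.
September 1–9, 2216: 9 days.
Total: 13 + 550 + 9 = 572 days.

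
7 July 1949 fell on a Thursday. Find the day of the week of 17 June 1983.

From July 7, 1949 to July 7, 1982: 33 years, of which 8 contain a Feb 29 — 25×365 + 8×366 = 12053 days.
July 1982: 31 − 7 = 24 days remain.
Then 10 full months totalling 304 days.
June 1–17, 1983: 17 days.
Residual: 345 days.
Total: 12398 days.
12398 mod 7 = 1, so 1 day after Thursday is Friday.

Friday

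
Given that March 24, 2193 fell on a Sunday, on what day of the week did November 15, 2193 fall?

March 2193: 31 − 24 = 7 days remain.
Then April (30), May (31), June (30), July (31), August (31), September (30), October (31): 30 + 31 + 30 + 31 + 31 + 30 + 31 = 214 days.
November 1–15, 2193: 15 days.
Total: 7 + 214 + 15 = 236 days.
236 mod 7 = 5, so 5 days after Sunday is Friday.

Friday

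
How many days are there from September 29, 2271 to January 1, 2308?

Day-of-year of September 29, 2271: 272.
Day-of-year of January 1, 2308: 1.
2271 has 365 days, so 365 − 272 = 93 days remain in 2271.
Full years 2272–2307: 28 common + 8 leap = 28×365 + 8×366 = 13148 days.
Total: 93 + 13148 + 1 = 13242 days.

13242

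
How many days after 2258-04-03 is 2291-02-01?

11992

From April 3, 2258 to April 3, 2290: 32 years, of which 8 contain a Feb 29 — 24×365 + 8×366 = 11688 days.
April 2290: 30 − 3 = 27 days remain.
Then 9 full months totalling 276 days.
February 1, 2291: 1 day (2291 is not a leap year).
Residual: 304 days.
Total: 11992 days.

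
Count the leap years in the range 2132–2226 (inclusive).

23

Years divisible by 4: 2132, 2136, …, 2224 — 24 in all.
Of these, 2200 is divisible by 100 but not 400, so not leap.
Leap years: 24 − 1 = 23.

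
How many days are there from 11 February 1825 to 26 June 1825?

135

February 1825: 28 − 11 = 17 days remain (1825 is not a leap year, so February has 28 days).
Then March (31), April (30), May (31): 31 + 30 + 31 = 92 days.
June 1–26, 1825: 26 days.
Total: 17 + 92 + 26 = 135 days.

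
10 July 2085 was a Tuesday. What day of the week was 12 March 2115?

From July 10, 2085 to July 10, 2114: 29 years, of which 6 contain a Feb 29 — 23×365 + 6×366 = 10591 days.
(2100 is not a leap year (divisible by 100 but not 400).)
July 2114: 31 − 10 = 21 days remain.
Then August (31), September (30), October (31), November (30), December (31), January (31), February 2115 (28): 31 + 30 + 31 + 30 + 31 + 31 + 28 = 212 days.
March 1–12, 2115: 12 days.
Residual: 245 days.
Total: 10836 days.
10836 is a multiple of 7, so 12 March 2115 falls on the same weekday: Tuesday.

Tuesday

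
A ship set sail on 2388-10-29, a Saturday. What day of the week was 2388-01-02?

Saturday

Count forward from the earlier date (January 2, 2388) to the later (October 29, 2388):
January 2388: 31 − 2 = 29 days remain.
Then February 2388 (29), March (31), April (30), May (31), June (30), July (31), August (31), September (30): 29 + 31 + 30 + 31 + 30 + 31 + 31 + 30 = 243 days.
October 1–29, 2388: 29 days.
Total: 29 + 243 + 29 = 301 days.
301 is a multiple of 7, so 2388-01-02 falls on the same weekday: Saturday.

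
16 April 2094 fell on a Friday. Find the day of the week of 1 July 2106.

Thursday

From April 16, 2094 to April 16, 2106: 12 years, of which 2 contain a Feb 29 — 10×365 + 2×366 = 4382 days.
(2100 is not a leap year (divisible by 100 but not 400).)
April 2106: 30 − 16 = 14 days remain.
Then May (31), June (30): 31 + 30 = 61 days.
July 1, 2106: 1 day.
Residual: 76 days.
Total: 4458 days.
4458 mod 7 = 6, so 6 days after Friday is Thursday.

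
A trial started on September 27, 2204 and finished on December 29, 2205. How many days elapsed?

458

September 27, 2204 → September 27, 2205: 365 days.
September 2205: 30 − 27 = 3 days remain.
Then October (31), November (30): 31 + 30 = 61 days.
December 1–29, 2205: 29 days.
Residual: 93 days.
Total: 458 days.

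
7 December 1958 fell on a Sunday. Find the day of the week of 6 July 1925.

Monday

Count forward from the earlier date (July 6, 1925) to the later (December 7, 1958):
Day-of-year of July 6, 1925: 187.
Day-of-year of December 7, 1958: 341.
1925 has 365 days, so 365 − 187 = 178 days remain in 1925.
Full years 1926–1957: 24 common + 8 leap = 24×365 + 8×366 = 11688 days.
Total: 178 + 11688 + 341 = 12207 days.
12207 mod 7 = 6, so 6 days before Sunday is Monday.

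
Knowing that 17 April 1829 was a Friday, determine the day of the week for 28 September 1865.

Thursday

From April 17, 1829 to April 17, 1865: 36 years, of which 9 contain a Feb 29 — 27×365 + 9×366 = 13149 days.
April 1865: 30 − 17 = 13 days remain.
Then May (31), June (30), July (31), August (31): 31 + 30 + 31 + 31 = 123 days.
September 1–28, 1865: 28 days.
Residual: 164 days.
Total: 13313 days.
13313 mod 7 = 6, so 6 days after Friday is Thursday.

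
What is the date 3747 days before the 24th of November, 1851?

the 21st of August, 1841

Count 3747 days before November 24, 1851:
From August 21, 1841 to August 21, 1851: 10 years, of which 2 contain a Feb 29 — 8×365 + 2×366 = 3652 days.
August 1851: 31 − 21 = 10 days remain.
Then September (30), October (31): 30 + 31 = 61 days.
November 1–24, 1851: 24 days.
Residual: 95 days.
Total: 3747 days.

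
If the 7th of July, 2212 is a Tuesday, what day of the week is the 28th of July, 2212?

Tuesday

Within July 2212: 28 − 7 = 21 days.
21 is a multiple of 7, so the 28th of July, 2212 falls on the same weekday: Tuesday.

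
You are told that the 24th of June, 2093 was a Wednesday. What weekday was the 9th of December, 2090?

Saturday

Count forward from the earlier date (December 9, 2090) to the later (June 24, 2093):
December 9, 2090 → December 9, 2091: 365 days.
December 9, 2091 → December 9, 2092: 366 days (2092 is a leap year).
December 2092: 31 − 9 = 22 days remain.
Then January (31), February 2093 (28), March (31), April (30), May (31): 31 + 28 + 31 + 30 + 31 = 151 days.
June 1–24, 2093: 24 days.
Residual: 197 days.
Total: 928 days.
928 mod 7 = 4, so 4 days before Wednesday is Saturday.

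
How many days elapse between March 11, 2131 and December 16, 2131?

280

March 2131: 31 − 11 = 20 days remain.
Then April (30), May (31), June (30), July (31), August (31), September (30), October (31), November (30): 30 + 31 + 30 + 31 + 31 + 30 + 31 + 30 = 244 days.
December 1–16, 2131: 16 days.
Total: 20 + 244 + 16 = 280 days.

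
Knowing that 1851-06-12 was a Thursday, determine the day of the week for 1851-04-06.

Count forward from the earlier date (April 6, 1851) to the later (June 12, 1851):
April 1851: 30 − 6 = 24 days remain.
Then May (31): 31 days.
June 1–12, 1851: 12 days.
Total: 24 + 31 + 12 = 67 days.
67 mod 7 = 4, so 4 days before Thursday is Sunday.

Sunday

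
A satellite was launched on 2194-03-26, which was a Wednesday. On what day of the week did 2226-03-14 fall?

From March 26, 2194 to March 26, 2225: 31 years, of which 7 contain a Feb 29 — 24×365 + 7×366 = 11322 days.
(2200 is not a leap year (divisible by 100 but not 400).)
March 2225: 31 − 26 = 5 days remain.
Then 11 full months totalling 334 days.
March 1–14, 2226: 14 days.
Residual: 353 days.
Total: 11675 days.
11675 mod 7 = 6, so 6 days after Wednesday is Tuesday.

Tuesday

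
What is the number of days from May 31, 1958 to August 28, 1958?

May 1958: 31 − 31 = 0 days remain.
Then June (30), July (31): 30 + 31 = 61 days.
August 1–28, 1958: 28 days.
Total: 0 + 61 + 28 = 89 days.

89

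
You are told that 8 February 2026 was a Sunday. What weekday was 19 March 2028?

Sunday

Day-of-year of February 8, 2026: 39.
Day-of-year of March 19, 2028: 79.
2026 has 365 days, so 365 − 39 = 326 days remain in 2026.
Full years: 2027: 365. Sum = 365.
Total: 326 + 365 + 79 = 770 days.
770 is a multiple of 7, so 19 March 2028 falls on the same weekday: Sunday.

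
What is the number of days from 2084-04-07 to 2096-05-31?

From April 7, 2084 to April 7, 2096: 12 years, of which 3 contain a Feb 29 — 9×365 + 3×366 = 4383 days.
April 2096: 30 − 7 = 23 days remain.
May 1–31, 2096: 31 days.
Residual: 54 days.
Total: 4437 days.

4437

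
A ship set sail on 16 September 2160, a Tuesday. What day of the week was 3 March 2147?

Count forward from the earlier date (March 3, 2147) to the later (September 16, 2160):
From March 3, 2147 to March 3, 2160: 13 years, of which 4 contain a Feb 29 — 9×365 + 4×366 = 4749 days.
March 2160: 31 − 3 = 28 days remain.
Then April (30), May (31), June (30), July (31), August (31): 30 + 31 + 30 + 31 + 31 = 153 days.
September 1–16, 2160: 16 days.
Residual: 197 days.
Total: 4946 days.
4946 mod 7 = 4, so 4 days before Tuesday is Friday.

Friday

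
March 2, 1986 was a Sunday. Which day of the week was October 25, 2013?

Friday

From March 2, 1986 to March 2, 2013: 27 years, of which 7 contain a Feb 29 — 20×365 + 7×366 = 9862 days.
(2000 is a leap year (divisible by 400).)
March 2013: 31 − 2 = 29 days remain.
Then April (30), May (31), June (30), July (31), August (31), September (30): 30 + 31 + 30 + 31 + 31 + 30 = 183 days.
October 1–25, 2013: 25 days.
Residual: 237 days.
Total: 10099 days.
10099 mod 7 = 5, so 5 days after Sunday is Friday.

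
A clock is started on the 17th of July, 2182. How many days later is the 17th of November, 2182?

123

July 2182: 31 − 17 = 14 days remain.
Then August (31), September (30), October (31): 31 + 30 + 31 = 92 days.
November 1–17, 2182: 17 days.
Total: 14 + 92 + 17 = 123 days.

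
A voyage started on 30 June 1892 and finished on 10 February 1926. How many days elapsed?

From June 30, 1892 to June 30, 1925: 33 years, of which 7 contain a Feb 29 — 26×365 + 7×366 = 12052 days.
(1900 is not a leap year (divisible by 100 but not 400).)
June 1925: 30 − 30 = 0 days remain.
Then July (31), August (31), September (30), October (31), November (30), December (31), January (31): 31 + 31 + 30 + 31 + 30 + 31 + 31 = 215 days.
February 1–10, 1926: 10 days (1926 is not a leap year).
Residual: 225 days.
Total: 12277 days.

12277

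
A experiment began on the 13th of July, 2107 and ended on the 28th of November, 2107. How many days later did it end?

138

July 2107: 31 − 13 = 18 days remain.
Then August (31), September (30), October (31): 31 + 30 + 31 = 92 days.
November 1–28, 2107: 28 days.
Total: 18 + 92 + 28 = 138 days.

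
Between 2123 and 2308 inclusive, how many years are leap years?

Years divisible by 4: 2124, 2128, …, 2308 — 47 in all.
Of these, 2200, 2300 are divisible by 100 but not 400, so not leap.
Leap years: 47 − 2 = 45.

45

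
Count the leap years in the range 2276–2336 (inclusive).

15

Years divisible by 4: 2276, 2280, …, 2336 — 16 in all.
Of these, 2300 is divisible by 100 but not 400, so not leap.
Leap years: 16 − 1 = 15.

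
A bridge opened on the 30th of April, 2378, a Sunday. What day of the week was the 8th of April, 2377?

Friday

Count forward from the earlier date (April 8, 2377) to the later (April 30, 2378):
Day-of-year of April 8, 2377: 98.
Day-of-year of April 30, 2378: 120.
2377 has 365 days, so 365 − 98 = 267 days remain in 2377.
Total: 267 + 120 = 387 days.
387 mod 7 = 2, so 2 days before Sunday is Friday.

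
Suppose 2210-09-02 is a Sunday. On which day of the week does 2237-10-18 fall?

From September 2, 2210 to September 2, 2237: 27 years, of which 7 contain a Feb 29 — 20×365 + 7×366 = 9862 days.
September 2237: 30 − 2 = 28 days remain.
October 1–18, 2237: 18 days.
Residual: 46 days.
Total: 9908 days.
9908 mod 7 = 3, so 3 days after Sunday is Wednesday.

Wednesday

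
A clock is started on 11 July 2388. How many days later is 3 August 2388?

July 2388: 31 − 11 = 20 days remain.
August 1–3, 2388: 3 days.
Total: 20 + 3 = 23 days.

23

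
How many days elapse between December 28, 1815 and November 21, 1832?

Day-of-year of December 28, 1815: 362.
Day-of-year of November 21, 1832: 326.
1815 has 365 days, so 365 − 362 = 3 days remain in 1815.
Full years 1816–1831: 12 common + 4 leap = 12×365 + 4×366 = 5844 days.
Total: 3 + 5844 + 326 = 6173 days.

6173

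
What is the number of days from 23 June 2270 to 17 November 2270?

147

June 2270: 30 − 23 = 7 days remain.
Then July (31), August (31), September (30), October (31): 31 + 31 + 30 + 31 = 123 days.
November 1–17, 2270: 17 days.
Total: 7 + 123 + 17 = 147 days.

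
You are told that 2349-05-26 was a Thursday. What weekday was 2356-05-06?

Sunday

Day-of-year of May 26, 2349: 146.
Day-of-year of May 6, 2356: 127.
2349 has 365 days, so 365 − 146 = 219 days remain in 2349.
Full years: 2350: 365; 2351: 365; 2352: 366; 2353: 365; 2354: 365; 2355: 365. Sum = 2191.
Total: 219 + 2191 + 127 = 2537 days.
2537 mod 7 = 3, so 3 days after Thursday is Sunday.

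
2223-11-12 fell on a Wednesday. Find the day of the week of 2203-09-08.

Count forward from the earlier date (September 8, 2203) to the later (November 12, 2223):
From September 8, 2203 to September 8, 2223: 20 years, of which 5 contain a Feb 29 — 15×365 + 5×366 = 7305 days.
September 2223: 30 − 8 = 22 days remain.
Then October (31): 31 days.
November 1–12, 2223: 12 days.
Residual: 65 days.
Total: 7370 days.
7370 mod 7 = 6, so 6 days before Wednesday is Thursday.

Thursday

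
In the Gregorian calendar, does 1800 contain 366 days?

1800 is not a leap year (divisible by 100 but not 400).

No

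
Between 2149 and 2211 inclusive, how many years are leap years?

14

Years divisible by 4: 2152, 2156, …, 2208 — 15 in all.
Of these, 2200 is divisible by 100 but not 400, so not leap.
Leap years: 15 − 1 = 14.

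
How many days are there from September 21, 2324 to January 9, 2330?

1936

Day-of-year of September 21, 2324: 265.
Day-of-year of January 9, 2330: 9.
2324 has 366 days, so 366 − 265 = 101 days remain in 2324.
Full years: 2325: 365; 2326: 365; 2327: 365; 2328: 366; 2329: 365. Sum = 1826.
Total: 101 + 1826 + 9 = 1936 days.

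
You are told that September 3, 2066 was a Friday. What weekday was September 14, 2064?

Count forward from the earlier date (September 14, 2064) to the later (September 3, 2066):
September 14, 2064 → September 14, 2065: 365 days.
September 2065: 30 − 14 = 16 days remain.
Then 11 full months totalling 335 days.
September 1–3, 2066: 3 days.
Residual: 354 days.
Total: 719 days.
719 mod 7 = 5, so 5 days before Friday is Sunday.

Sunday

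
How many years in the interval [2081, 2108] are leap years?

6

Years divisible by 4 in [2081, 2108]: 2084, 2088, 2092, 2096, 2100, 2104, 2108.
Of these, 2100 is divisible by 100 but not 400, so not leap.
Leap years: 7 − 1 = 6.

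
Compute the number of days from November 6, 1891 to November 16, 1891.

10

Within November 1891: 16 − 6 = 10 days.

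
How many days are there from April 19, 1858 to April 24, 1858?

5

Within April 1858: 24 − 19 = 5 days.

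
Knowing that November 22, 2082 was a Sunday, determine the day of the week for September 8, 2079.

Friday

Count forward from the earlier date (September 8, 2079) to the later (November 22, 2082):
Day-of-year of September 8, 2079: 251.
Day-of-year of November 22, 2082: 326.
2079 has 365 days, so 365 − 251 = 114 days remain in 2079.
Full years: 2080: 366; 2081: 365. Sum = 731.
Total: 114 + 731 + 326 = 1171 days.
1171 mod 7 = 2, so 2 days before Sunday is Friday.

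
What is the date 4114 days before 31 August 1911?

26 May 1900

Count 4114 days before August 31, 1911:
From May 26, 1900 to May 26, 1911: 11 years, of which 2 contain a Feb 29 — 9×365 + 2×366 = 4017 days.
May 1911: 31 − 26 = 5 days remain.
Then June (30), July (31): 30 + 31 = 61 days.
August 1–31, 1911: 31 days.
Residual: 97 days.
Total: 4114 days.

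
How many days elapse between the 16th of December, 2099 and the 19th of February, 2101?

December 2099: 31 − 16 = 15 days remain.
Then 13 full months totalling 396 days.
February 1–19, 2101: 19 days (2101 is not a leap year).
Total: 15 + 396 + 19 = 430 days.

430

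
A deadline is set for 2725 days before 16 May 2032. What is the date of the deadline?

29 November 2024

Count 2725 days before May 16, 2032:
From November 29, 2024 to November 29, 2031: 7 years, of which 1 contains a Feb 29 — 6×365 + 1×366 = 2556 days.
November 2031: 30 − 29 = 1 day remains.
Then December (31), January (31), February 2032 (29), March (31), April (30): 31 + 31 + 29 + 31 + 30 = 152 days.
May 1–16, 2032: 16 days.
Residual: 169 days.
Total: 2725 days.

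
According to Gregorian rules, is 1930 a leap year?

No

1930 is not a leap year.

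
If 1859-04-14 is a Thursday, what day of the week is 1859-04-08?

Friday

Count forward from the earlier date (April 8, 1859) to the later (April 14, 1859):
Within April 1859: 14 − 8 = 6 days.
6 mod 7 = 6, so 6 days before Thursday is Friday.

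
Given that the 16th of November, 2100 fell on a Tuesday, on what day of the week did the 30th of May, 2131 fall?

Wednesday

Day-of-year of November 16, 2100: 320.
Day-of-year of May 30, 2131: 150.
2100 has 365 days, so 365 − 320 = 45 days remain in 2100.
Full years 2101–2130: 23 common + 7 leap = 23×365 + 7×366 = 10957 days.
Total: 45 + 10957 + 150 = 11152 days.
11152 mod 7 = 1, so 1 day after Tuesday is Wednesday.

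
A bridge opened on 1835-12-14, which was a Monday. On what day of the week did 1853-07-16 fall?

Day-of-year of December 14, 1835: 348.
Day-of-year of July 16, 1853: 197.
1835 has 365 days, so 365 − 348 = 17 days remain in 1835.
Full years 1836–1852: 12 common + 5 leap = 12×365 + 5×366 = 6210 days.
Total: 17 + 6210 + 197 = 6424 days.
6424 mod 7 = 5, so 5 days after Monday is Saturday.

Saturday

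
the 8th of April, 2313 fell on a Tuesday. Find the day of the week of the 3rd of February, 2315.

Wednesday

April 2313: 30 − 8 = 22 days remain.
Then 21 full months totalling 641 days.
February 1–3, 2315: 3 days (2315 is not a leap year).
Total: 22 + 641 + 3 = 666 days.
666 mod 7 = 1, so 1 day after Tuesday is Wednesday.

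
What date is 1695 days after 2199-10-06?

2204-05-28

Count 1695 days after October 6, 2199:
October 6, 2199 → October 6, 2200: 365 days (2200 is not a leap year (divisible by 100 but not 400)).
October 6, 2200 → October 6, 2201: 365 days.
October 6, 2201 → October 6, 2202: 365 days.
October 6, 2202 → October 6, 2203: 365 days.
October 2203: 31 − 6 = 25 days remain.
Then November (30), December (31), January (31), February 2204 (29), March (31), April (30): 30 + 31 + 31 + 29 + 31 + 30 = 182 days.
May 1–28, 2204: 28 days.
Residual: 235 days.
Total: 1695 days.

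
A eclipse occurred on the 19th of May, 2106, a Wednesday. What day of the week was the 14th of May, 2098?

Wednesday

Count forward from the earlier date (May 14, 2098) to the later (May 19, 2106):
Day-of-year of May 14, 2098: 134.
Day-of-year of May 19, 2106: 139.
2098 has 365 days, so 365 − 134 = 231 days remain in 2098.
Full years 2099–2105: 6 common + 1 leap = 6×365 + 1×366 = 2556 days.
Total: 231 + 2556 + 139 = 2926 days.
2926 is a multiple of 7, so the 14th of May, 2098 falls on the same weekday: Wednesday.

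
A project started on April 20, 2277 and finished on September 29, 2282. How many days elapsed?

Day-of-year of April 20, 2277: 110.
Day-of-year of September 29, 2282: 272.
2277 has 365 days, so 365 − 110 = 255 days remain in 2277.
Full years: 2278: 365; 2279: 365; 2280: 366; 2281: 365. Sum = 1461.
Total: 255 + 1461 + 272 = 1988 days.

1988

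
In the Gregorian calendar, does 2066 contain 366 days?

2066 is not a leap year.

No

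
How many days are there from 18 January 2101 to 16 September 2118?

6450

Day-of-year of January 18, 2101: 18.
Day-of-year of September 16, 2118: 259.
2101 has 365 days, so 365 − 18 = 347 days remain in 2101.
Full years 2102–2117: 12 common + 4 leap = 12×365 + 4×366 = 5844 days.
Total: 347 + 5844 + 259 = 6450 days.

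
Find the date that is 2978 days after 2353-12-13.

2362-02-07

Count 2978 days after December 13, 2353:
Day-of-year of December 13, 2353: 347.
Day-of-year of February 7, 2362: 38.
2353 has 365 days, so 365 − 347 = 18 days remain in 2353.
Full years 2354–2361: 6 common + 2 leap = 6×365 + 2×366 = 2922 days.
Total: 18 + 2922 + 38 = 2978 days.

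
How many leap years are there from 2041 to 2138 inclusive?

Years divisible by 4: 2044, 2048, …, 2136 — 24 in all.
Of these, 2100 is divisible by 100 but not 400, so not leap.
Leap years: 24 − 1 = 23.

23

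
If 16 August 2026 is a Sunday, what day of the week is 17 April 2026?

Friday

Count forward from the earlier date (April 17, 2026) to the later (August 16, 2026):
April 2026: 30 − 17 = 13 days remain.
Then May (31), June (30), July (31): 31 + 30 + 31 = 92 days.
August 1–16, 2026: 16 days.
Total: 13 + 92 + 16 = 121 days.
121 mod 7 = 2, so 2 days before Sunday is Friday.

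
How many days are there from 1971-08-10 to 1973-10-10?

792

Day-of-year of August 10, 1971: 222.
Day-of-year of October 10, 1973: 283.
1971 has 365 days, so 365 − 222 = 143 days remain in 1971.
Full years: 1972: 366. Sum = 366.
Total: 143 + 366 + 283 = 792 days.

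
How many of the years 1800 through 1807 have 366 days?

1

Years divisible by 4 in [1800, 1807]: 1800, 1804.
Of these, 1800 is divisible by 100 but not 400, so not leap.
Leap years: 2 − 1 = 1.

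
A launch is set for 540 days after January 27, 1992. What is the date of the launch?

July 20, 1993

Count 540 days after January 27, 1992:
January 1992: 31 − 27 = 4 days remain.
Then 17 full months totalling 516 days.
July 1–20, 1993: 20 days.
Total: 4 + 516 + 20 = 540 days.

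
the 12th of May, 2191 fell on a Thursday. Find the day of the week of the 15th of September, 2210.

Saturday

From May 12, 2191 to May 12, 2210: 19 years, of which 4 contain a Feb 29 — 15×365 + 4×366 = 6939 days.
(2200 is not a leap year (divisible by 100 but not 400).)
May 2210: 31 − 12 = 19 days remain.
Then June (30), July (31), August (31): 30 + 31 + 31 = 92 days.
September 1–15, 2210: 15 days.
Residual: 126 days.
Total: 7065 days.
7065 mod 7 = 2, so 2 days after Thursday is Saturday.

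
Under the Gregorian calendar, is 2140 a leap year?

Yes

2140 is a leap year.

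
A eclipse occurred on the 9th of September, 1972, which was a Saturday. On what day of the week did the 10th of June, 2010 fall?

From September 9, 1972 to September 9, 2009: 37 years, of which 9 contain a Feb 29 — 28×365 + 9×366 = 13514 days.
(2000 is a leap year (divisible by 400).)
September 2009: 30 − 9 = 21 days remain.
Then October (31), November (30), December (31), January (31), February 2010 (28), March (31), April (30), May (31): 31 + 30 + 31 + 31 + 28 + 31 + 30 + 31 = 243 days.
June 1–10, 2010: 10 days.
Residual: 274 days.
Total: 13788 days.
13788 mod 7 = 5, so 5 days after Saturday is Thursday.

Thursday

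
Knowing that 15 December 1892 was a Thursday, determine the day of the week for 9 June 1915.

Day-of-year of December 15, 1892: 350.
Day-of-year of June 9, 1915: 160.
1892 has 366 days, so 366 − 350 = 16 days remain in 1892.
Full years 1893–1914: 18 common + 4 leap = 18×365 + 4×366 = 8034 days.
Total: 16 + 8034 + 160 = 8210 days.
8210 mod 7 = 6, so 6 days after Thursday is Wednesday.

Wednesday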